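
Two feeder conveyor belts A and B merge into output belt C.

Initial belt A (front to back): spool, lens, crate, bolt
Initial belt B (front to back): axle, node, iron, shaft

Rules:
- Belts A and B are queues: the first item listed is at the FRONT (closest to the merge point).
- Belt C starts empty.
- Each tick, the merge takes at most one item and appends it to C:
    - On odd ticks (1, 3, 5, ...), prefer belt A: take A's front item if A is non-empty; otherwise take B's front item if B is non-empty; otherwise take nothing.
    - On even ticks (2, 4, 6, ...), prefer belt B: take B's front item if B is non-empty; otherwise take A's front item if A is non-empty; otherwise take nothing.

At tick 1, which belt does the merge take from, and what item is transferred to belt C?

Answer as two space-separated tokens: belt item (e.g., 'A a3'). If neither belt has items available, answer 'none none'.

Answer: A spool

Derivation:
Tick 1: prefer A, take spool from A; A=[lens,crate,bolt] B=[axle,node,iron,shaft] C=[spool]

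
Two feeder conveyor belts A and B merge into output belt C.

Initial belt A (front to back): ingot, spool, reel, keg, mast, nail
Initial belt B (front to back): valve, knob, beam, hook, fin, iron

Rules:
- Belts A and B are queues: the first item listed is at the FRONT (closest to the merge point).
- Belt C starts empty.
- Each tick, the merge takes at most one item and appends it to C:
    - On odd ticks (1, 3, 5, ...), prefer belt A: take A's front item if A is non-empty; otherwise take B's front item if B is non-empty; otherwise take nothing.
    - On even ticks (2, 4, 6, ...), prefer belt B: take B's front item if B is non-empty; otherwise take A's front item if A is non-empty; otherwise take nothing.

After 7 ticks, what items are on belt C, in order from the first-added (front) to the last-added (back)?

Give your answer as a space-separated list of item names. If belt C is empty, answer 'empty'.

Answer: ingot valve spool knob reel beam keg

Derivation:
Tick 1: prefer A, take ingot from A; A=[spool,reel,keg,mast,nail] B=[valve,knob,beam,hook,fin,iron] C=[ingot]
Tick 2: prefer B, take valve from B; A=[spool,reel,keg,mast,nail] B=[knob,beam,hook,fin,iron] C=[ingot,valve]
Tick 3: prefer A, take spool from A; A=[reel,keg,mast,nail] B=[knob,beam,hook,fin,iron] C=[ingot,valve,spool]
Tick 4: prefer B, take knob from B; A=[reel,keg,mast,nail] B=[beam,hook,fin,iron] C=[ingot,valve,spool,knob]
Tick 5: prefer A, take reel from A; A=[keg,mast,nail] B=[beam,hook,fin,iron] C=[ingot,valve,spool,knob,reel]
Tick 6: prefer B, take beam from B; A=[keg,mast,nail] B=[hook,fin,iron] C=[ingot,valve,spool,knob,reel,beam]
Tick 7: prefer A, take keg from A; A=[mast,nail] B=[hook,fin,iron] C=[ingot,valve,spool,knob,reel,beam,keg]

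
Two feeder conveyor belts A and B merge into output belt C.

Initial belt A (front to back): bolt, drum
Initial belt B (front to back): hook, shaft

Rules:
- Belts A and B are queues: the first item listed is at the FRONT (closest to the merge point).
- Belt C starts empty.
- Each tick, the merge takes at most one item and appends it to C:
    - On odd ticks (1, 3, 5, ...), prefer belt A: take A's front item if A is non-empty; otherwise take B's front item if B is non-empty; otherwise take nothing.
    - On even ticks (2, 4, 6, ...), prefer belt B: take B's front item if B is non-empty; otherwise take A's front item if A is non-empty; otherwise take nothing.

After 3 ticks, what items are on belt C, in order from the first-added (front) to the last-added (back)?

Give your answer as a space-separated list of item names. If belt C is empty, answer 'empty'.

Answer: bolt hook drum

Derivation:
Tick 1: prefer A, take bolt from A; A=[drum] B=[hook,shaft] C=[bolt]
Tick 2: prefer B, take hook from B; A=[drum] B=[shaft] C=[bolt,hook]
Tick 3: prefer A, take drum from A; A=[-] B=[shaft] C=[bolt,hook,drum]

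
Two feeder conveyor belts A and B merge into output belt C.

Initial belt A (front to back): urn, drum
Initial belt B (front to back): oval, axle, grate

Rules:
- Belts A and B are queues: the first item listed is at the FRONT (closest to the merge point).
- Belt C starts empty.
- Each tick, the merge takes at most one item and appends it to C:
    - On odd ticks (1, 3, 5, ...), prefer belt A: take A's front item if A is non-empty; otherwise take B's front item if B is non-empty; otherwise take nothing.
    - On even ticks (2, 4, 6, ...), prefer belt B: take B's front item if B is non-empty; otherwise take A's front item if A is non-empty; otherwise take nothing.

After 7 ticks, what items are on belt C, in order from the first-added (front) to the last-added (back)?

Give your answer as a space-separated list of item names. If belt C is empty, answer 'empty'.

Answer: urn oval drum axle grate

Derivation:
Tick 1: prefer A, take urn from A; A=[drum] B=[oval,axle,grate] C=[urn]
Tick 2: prefer B, take oval from B; A=[drum] B=[axle,grate] C=[urn,oval]
Tick 3: prefer A, take drum from A; A=[-] B=[axle,grate] C=[urn,oval,drum]
Tick 4: prefer B, take axle from B; A=[-] B=[grate] C=[urn,oval,drum,axle]
Tick 5: prefer A, take grate from B; A=[-] B=[-] C=[urn,oval,drum,axle,grate]
Tick 6: prefer B, both empty, nothing taken; A=[-] B=[-] C=[urn,oval,drum,axle,grate]
Tick 7: prefer A, both empty, nothing taken; A=[-] B=[-] C=[urn,oval,drum,axle,grate]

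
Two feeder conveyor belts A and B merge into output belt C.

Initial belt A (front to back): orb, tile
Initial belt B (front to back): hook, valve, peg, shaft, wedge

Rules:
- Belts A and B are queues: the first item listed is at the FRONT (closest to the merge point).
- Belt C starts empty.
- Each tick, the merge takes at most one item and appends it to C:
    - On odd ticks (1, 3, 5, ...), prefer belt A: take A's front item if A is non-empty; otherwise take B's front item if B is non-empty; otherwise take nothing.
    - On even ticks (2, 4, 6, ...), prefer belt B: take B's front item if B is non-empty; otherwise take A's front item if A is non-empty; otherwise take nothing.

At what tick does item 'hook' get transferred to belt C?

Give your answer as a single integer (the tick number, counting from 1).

Tick 1: prefer A, take orb from A; A=[tile] B=[hook,valve,peg,shaft,wedge] C=[orb]
Tick 2: prefer B, take hook from B; A=[tile] B=[valve,peg,shaft,wedge] C=[orb,hook]

Answer: 2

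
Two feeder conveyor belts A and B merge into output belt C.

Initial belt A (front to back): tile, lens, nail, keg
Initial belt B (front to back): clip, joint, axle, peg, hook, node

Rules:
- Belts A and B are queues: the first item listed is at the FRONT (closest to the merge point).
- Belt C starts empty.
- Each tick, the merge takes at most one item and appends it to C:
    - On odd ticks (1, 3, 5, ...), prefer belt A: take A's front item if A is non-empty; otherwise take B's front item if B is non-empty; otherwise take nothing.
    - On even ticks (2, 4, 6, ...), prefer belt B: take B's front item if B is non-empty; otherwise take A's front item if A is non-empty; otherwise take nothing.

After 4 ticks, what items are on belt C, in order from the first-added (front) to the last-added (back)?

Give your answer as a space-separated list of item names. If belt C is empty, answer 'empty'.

Tick 1: prefer A, take tile from A; A=[lens,nail,keg] B=[clip,joint,axle,peg,hook,node] C=[tile]
Tick 2: prefer B, take clip from B; A=[lens,nail,keg] B=[joint,axle,peg,hook,node] C=[tile,clip]
Tick 3: prefer A, take lens from A; A=[nail,keg] B=[joint,axle,peg,hook,node] C=[tile,clip,lens]
Tick 4: prefer B, take joint from B; A=[nail,keg] B=[axle,peg,hook,node] C=[tile,clip,lens,joint]

Answer: tile clip lens joint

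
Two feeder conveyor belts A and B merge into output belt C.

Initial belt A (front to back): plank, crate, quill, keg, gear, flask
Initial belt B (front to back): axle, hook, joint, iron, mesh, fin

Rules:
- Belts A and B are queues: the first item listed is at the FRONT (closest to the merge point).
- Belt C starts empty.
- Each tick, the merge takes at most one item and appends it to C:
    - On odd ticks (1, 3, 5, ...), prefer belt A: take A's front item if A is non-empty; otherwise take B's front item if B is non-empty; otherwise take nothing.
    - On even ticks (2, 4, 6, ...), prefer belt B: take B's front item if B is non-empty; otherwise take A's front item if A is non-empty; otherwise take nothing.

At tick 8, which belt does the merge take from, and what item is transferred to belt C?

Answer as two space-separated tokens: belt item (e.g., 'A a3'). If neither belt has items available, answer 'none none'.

Tick 1: prefer A, take plank from A; A=[crate,quill,keg,gear,flask] B=[axle,hook,joint,iron,mesh,fin] C=[plank]
Tick 2: prefer B, take axle from B; A=[crate,quill,keg,gear,flask] B=[hook,joint,iron,mesh,fin] C=[plank,axle]
Tick 3: prefer A, take crate from A; A=[quill,keg,gear,flask] B=[hook,joint,iron,mesh,fin] C=[plank,axle,crate]
Tick 4: prefer B, take hook from B; A=[quill,keg,gear,flask] B=[joint,iron,mesh,fin] C=[plank,axle,crate,hook]
Tick 5: prefer A, take quill from A; A=[keg,gear,flask] B=[joint,iron,mesh,fin] C=[plank,axle,crate,hook,quill]
Tick 6: prefer B, take joint from B; A=[keg,gear,flask] B=[iron,mesh,fin] C=[plank,axle,crate,hook,quill,joint]
Tick 7: prefer A, take keg from A; A=[gear,flask] B=[iron,mesh,fin] C=[plank,axle,crate,hook,quill,joint,keg]
Tick 8: prefer B, take iron from B; A=[gear,flask] B=[mesh,fin] C=[plank,axle,crate,hook,quill,joint,keg,iron]

Answer: B iron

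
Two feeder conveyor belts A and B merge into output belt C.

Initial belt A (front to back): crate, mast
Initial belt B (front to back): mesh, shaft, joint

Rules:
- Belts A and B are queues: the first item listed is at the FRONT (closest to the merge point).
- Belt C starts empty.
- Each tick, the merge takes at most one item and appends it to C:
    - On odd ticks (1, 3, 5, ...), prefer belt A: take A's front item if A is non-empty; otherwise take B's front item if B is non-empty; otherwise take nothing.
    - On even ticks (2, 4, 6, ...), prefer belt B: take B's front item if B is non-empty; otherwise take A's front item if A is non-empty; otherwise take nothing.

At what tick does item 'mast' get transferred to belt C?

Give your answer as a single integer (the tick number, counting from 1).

Tick 1: prefer A, take crate from A; A=[mast] B=[mesh,shaft,joint] C=[crate]
Tick 2: prefer B, take mesh from B; A=[mast] B=[shaft,joint] C=[crate,mesh]
Tick 3: prefer A, take mast from A; A=[-] B=[shaft,joint] C=[crate,mesh,mast]

Answer: 3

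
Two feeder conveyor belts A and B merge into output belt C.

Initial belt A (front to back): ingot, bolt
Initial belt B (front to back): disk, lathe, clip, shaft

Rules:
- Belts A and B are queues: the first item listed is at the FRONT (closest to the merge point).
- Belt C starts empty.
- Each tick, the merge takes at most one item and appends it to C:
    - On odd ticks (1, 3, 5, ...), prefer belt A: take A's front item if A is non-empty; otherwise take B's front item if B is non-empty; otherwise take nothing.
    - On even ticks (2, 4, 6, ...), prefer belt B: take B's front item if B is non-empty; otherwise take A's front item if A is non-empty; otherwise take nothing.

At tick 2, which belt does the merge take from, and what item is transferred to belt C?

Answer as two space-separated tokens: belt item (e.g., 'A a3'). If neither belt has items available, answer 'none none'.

Answer: B disk

Derivation:
Tick 1: prefer A, take ingot from A; A=[bolt] B=[disk,lathe,clip,shaft] C=[ingot]
Tick 2: prefer B, take disk from B; A=[bolt] B=[lathe,clip,shaft] C=[ingot,disk]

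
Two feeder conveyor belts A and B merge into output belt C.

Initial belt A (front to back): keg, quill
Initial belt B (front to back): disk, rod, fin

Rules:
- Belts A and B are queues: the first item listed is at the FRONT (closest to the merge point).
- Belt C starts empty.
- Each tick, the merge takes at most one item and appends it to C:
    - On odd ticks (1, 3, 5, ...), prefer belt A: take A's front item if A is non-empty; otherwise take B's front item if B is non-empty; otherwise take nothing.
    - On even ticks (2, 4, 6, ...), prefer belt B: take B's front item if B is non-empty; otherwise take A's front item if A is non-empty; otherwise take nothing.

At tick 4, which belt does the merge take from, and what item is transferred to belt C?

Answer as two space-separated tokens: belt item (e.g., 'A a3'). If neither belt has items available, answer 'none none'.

Answer: B rod

Derivation:
Tick 1: prefer A, take keg from A; A=[quill] B=[disk,rod,fin] C=[keg]
Tick 2: prefer B, take disk from B; A=[quill] B=[rod,fin] C=[keg,disk]
Tick 3: prefer A, take quill from A; A=[-] B=[rod,fin] C=[keg,disk,quill]
Tick 4: prefer B, take rod from B; A=[-] B=[fin] C=[keg,disk,quill,rod]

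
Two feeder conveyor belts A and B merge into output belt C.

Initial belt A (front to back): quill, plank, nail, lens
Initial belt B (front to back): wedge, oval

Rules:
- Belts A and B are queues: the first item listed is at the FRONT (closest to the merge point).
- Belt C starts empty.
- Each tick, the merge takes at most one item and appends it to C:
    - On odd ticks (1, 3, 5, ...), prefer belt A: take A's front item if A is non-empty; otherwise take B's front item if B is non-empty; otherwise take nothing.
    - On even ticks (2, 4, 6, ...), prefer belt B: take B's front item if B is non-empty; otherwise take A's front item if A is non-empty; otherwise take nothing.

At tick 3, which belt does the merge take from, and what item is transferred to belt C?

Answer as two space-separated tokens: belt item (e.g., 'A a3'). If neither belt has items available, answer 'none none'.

Tick 1: prefer A, take quill from A; A=[plank,nail,lens] B=[wedge,oval] C=[quill]
Tick 2: prefer B, take wedge from B; A=[plank,nail,lens] B=[oval] C=[quill,wedge]
Tick 3: prefer A, take plank from A; A=[nail,lens] B=[oval] C=[quill,wedge,plank]

Answer: A plank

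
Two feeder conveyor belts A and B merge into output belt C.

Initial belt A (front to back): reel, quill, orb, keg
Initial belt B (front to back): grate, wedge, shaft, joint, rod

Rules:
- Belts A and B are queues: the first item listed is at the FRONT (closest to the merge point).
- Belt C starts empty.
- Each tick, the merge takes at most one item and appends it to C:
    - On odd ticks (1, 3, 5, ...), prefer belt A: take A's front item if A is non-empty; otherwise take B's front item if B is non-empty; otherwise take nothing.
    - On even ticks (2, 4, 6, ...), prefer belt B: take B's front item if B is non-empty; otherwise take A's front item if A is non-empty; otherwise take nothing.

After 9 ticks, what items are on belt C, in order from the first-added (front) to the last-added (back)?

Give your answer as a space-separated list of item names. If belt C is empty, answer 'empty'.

Tick 1: prefer A, take reel from A; A=[quill,orb,keg] B=[grate,wedge,shaft,joint,rod] C=[reel]
Tick 2: prefer B, take grate from B; A=[quill,orb,keg] B=[wedge,shaft,joint,rod] C=[reel,grate]
Tick 3: prefer A, take quill from A; A=[orb,keg] B=[wedge,shaft,joint,rod] C=[reel,grate,quill]
Tick 4: prefer B, take wedge from B; A=[orb,keg] B=[shaft,joint,rod] C=[reel,grate,quill,wedge]
Tick 5: prefer A, take orb from A; A=[keg] B=[shaft,joint,rod] C=[reel,grate,quill,wedge,orb]
Tick 6: prefer B, take shaft from B; A=[keg] B=[joint,rod] C=[reel,grate,quill,wedge,orb,shaft]
Tick 7: prefer A, take keg from A; A=[-] B=[joint,rod] C=[reel,grate,quill,wedge,orb,shaft,keg]
Tick 8: prefer B, take joint from B; A=[-] B=[rod] C=[reel,grate,quill,wedge,orb,shaft,keg,joint]
Tick 9: prefer A, take rod from B; A=[-] B=[-] C=[reel,grate,quill,wedge,orb,shaft,keg,joint,rod]

Answer: reel grate quill wedge orb shaft keg joint rod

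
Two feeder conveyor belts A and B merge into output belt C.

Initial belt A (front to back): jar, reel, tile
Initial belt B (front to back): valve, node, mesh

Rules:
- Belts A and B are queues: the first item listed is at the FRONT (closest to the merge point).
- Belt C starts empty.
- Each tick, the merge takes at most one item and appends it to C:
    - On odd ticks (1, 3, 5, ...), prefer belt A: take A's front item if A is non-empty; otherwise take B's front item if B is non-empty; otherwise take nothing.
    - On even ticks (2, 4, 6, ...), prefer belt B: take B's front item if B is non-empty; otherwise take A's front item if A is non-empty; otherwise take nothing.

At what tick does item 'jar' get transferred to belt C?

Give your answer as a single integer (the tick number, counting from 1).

Answer: 1

Derivation:
Tick 1: prefer A, take jar from A; A=[reel,tile] B=[valve,node,mesh] C=[jar]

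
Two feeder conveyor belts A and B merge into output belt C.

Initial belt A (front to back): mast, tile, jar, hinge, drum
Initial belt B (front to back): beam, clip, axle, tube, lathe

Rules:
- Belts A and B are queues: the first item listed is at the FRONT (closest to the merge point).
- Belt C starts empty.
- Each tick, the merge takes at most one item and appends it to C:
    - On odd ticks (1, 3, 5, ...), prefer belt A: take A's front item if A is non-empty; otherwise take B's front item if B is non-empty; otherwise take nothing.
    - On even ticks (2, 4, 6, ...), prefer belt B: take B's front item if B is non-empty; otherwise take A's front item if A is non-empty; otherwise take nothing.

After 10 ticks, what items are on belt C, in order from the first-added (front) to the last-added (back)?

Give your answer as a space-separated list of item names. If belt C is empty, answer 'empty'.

Tick 1: prefer A, take mast from A; A=[tile,jar,hinge,drum] B=[beam,clip,axle,tube,lathe] C=[mast]
Tick 2: prefer B, take beam from B; A=[tile,jar,hinge,drum] B=[clip,axle,tube,lathe] C=[mast,beam]
Tick 3: prefer A, take tile from A; A=[jar,hinge,drum] B=[clip,axle,tube,lathe] C=[mast,beam,tile]
Tick 4: prefer B, take clip from B; A=[jar,hinge,drum] B=[axle,tube,lathe] C=[mast,beam,tile,clip]
Tick 5: prefer A, take jar from A; A=[hinge,drum] B=[axle,tube,lathe] C=[mast,beam,tile,clip,jar]
Tick 6: prefer B, take axle from B; A=[hinge,drum] B=[tube,lathe] C=[mast,beam,tile,clip,jar,axle]
Tick 7: prefer A, take hinge from A; A=[drum] B=[tube,lathe] C=[mast,beam,tile,clip,jar,axle,hinge]
Tick 8: prefer B, take tube from B; A=[drum] B=[lathe] C=[mast,beam,tile,clip,jar,axle,hinge,tube]
Tick 9: prefer A, take drum from A; A=[-] B=[lathe] C=[mast,beam,tile,clip,jar,axle,hinge,tube,drum]
Tick 10: prefer B, take lathe from B; A=[-] B=[-] C=[mast,beam,tile,clip,jar,axle,hinge,tube,drum,lathe]

Answer: mast beam tile clip jar axle hinge tube drum lathe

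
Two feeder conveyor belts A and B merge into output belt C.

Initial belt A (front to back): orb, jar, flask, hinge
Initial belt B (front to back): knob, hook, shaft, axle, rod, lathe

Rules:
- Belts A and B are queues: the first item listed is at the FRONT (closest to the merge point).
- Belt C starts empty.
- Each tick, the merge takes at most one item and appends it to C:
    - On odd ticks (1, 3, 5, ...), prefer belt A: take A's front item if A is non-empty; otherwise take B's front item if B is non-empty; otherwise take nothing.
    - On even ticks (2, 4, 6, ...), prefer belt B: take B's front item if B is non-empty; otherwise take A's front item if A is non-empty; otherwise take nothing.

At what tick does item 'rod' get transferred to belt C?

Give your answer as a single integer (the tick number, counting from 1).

Tick 1: prefer A, take orb from A; A=[jar,flask,hinge] B=[knob,hook,shaft,axle,rod,lathe] C=[orb]
Tick 2: prefer B, take knob from B; A=[jar,flask,hinge] B=[hook,shaft,axle,rod,lathe] C=[orb,knob]
Tick 3: prefer A, take jar from A; A=[flask,hinge] B=[hook,shaft,axle,rod,lathe] C=[orb,knob,jar]
Tick 4: prefer B, take hook from B; A=[flask,hinge] B=[shaft,axle,rod,lathe] C=[orb,knob,jar,hook]
Tick 5: prefer A, take flask from A; A=[hinge] B=[shaft,axle,rod,lathe] C=[orb,knob,jar,hook,flask]
Tick 6: prefer B, take shaft from B; A=[hinge] B=[axle,rod,lathe] C=[orb,knob,jar,hook,flask,shaft]
Tick 7: prefer A, take hinge from A; A=[-] B=[axle,rod,lathe] C=[orb,knob,jar,hook,flask,shaft,hinge]
Tick 8: prefer B, take axle from B; A=[-] B=[rod,lathe] C=[orb,knob,jar,hook,flask,shaft,hinge,axle]
Tick 9: prefer A, take rod from B; A=[-] B=[lathe] C=[orb,knob,jar,hook,flask,shaft,hinge,axle,rod]

Answer: 9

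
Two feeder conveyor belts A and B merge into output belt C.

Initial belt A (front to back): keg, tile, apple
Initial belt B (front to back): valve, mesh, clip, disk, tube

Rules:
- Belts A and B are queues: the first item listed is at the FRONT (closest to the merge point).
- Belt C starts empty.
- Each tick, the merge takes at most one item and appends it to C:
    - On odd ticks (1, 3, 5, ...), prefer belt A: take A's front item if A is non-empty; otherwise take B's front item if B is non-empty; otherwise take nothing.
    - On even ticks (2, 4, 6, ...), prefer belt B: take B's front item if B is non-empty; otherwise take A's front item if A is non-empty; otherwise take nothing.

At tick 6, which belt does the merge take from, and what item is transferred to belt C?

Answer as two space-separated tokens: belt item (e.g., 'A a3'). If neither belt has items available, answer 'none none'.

Answer: B clip

Derivation:
Tick 1: prefer A, take keg from A; A=[tile,apple] B=[valve,mesh,clip,disk,tube] C=[keg]
Tick 2: prefer B, take valve from B; A=[tile,apple] B=[mesh,clip,disk,tube] C=[keg,valve]
Tick 3: prefer A, take tile from A; A=[apple] B=[mesh,clip,disk,tube] C=[keg,valve,tile]
Tick 4: prefer B, take mesh from B; A=[apple] B=[clip,disk,tube] C=[keg,valve,tile,mesh]
Tick 5: prefer A, take apple from A; A=[-] B=[clip,disk,tube] C=[keg,valve,tile,mesh,apple]
Tick 6: prefer B, take clip from B; A=[-] B=[disk,tube] C=[keg,valve,tile,mesh,apple,clip]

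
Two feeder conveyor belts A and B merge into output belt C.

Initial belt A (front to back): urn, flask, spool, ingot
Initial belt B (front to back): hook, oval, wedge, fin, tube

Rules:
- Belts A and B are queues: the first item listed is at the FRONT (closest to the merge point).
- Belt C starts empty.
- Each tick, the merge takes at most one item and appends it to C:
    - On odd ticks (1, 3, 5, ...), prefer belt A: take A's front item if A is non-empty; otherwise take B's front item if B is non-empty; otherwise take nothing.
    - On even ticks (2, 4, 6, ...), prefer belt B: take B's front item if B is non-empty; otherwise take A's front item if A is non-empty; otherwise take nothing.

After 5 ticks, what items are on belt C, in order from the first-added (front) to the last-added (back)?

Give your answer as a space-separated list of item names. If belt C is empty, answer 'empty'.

Answer: urn hook flask oval spool

Derivation:
Tick 1: prefer A, take urn from A; A=[flask,spool,ingot] B=[hook,oval,wedge,fin,tube] C=[urn]
Tick 2: prefer B, take hook from B; A=[flask,spool,ingot] B=[oval,wedge,fin,tube] C=[urn,hook]
Tick 3: prefer A, take flask from A; A=[spool,ingot] B=[oval,wedge,fin,tube] C=[urn,hook,flask]
Tick 4: prefer B, take oval from B; A=[spool,ingot] B=[wedge,fin,tube] C=[urn,hook,flask,oval]
Tick 5: prefer A, take spool from A; A=[ingot] B=[wedge,fin,tube] C=[urn,hook,flask,oval,spool]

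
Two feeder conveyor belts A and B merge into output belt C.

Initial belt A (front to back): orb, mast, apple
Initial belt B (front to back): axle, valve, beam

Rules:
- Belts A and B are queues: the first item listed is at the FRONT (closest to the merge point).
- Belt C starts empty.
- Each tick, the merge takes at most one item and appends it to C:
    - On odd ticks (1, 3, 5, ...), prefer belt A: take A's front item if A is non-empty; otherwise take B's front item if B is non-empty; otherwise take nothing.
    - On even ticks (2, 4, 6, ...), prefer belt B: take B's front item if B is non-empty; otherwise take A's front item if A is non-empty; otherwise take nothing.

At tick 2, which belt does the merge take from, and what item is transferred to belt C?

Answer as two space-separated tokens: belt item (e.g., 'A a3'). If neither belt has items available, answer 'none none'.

Answer: B axle

Derivation:
Tick 1: prefer A, take orb from A; A=[mast,apple] B=[axle,valve,beam] C=[orb]
Tick 2: prefer B, take axle from B; A=[mast,apple] B=[valve,beam] C=[orb,axle]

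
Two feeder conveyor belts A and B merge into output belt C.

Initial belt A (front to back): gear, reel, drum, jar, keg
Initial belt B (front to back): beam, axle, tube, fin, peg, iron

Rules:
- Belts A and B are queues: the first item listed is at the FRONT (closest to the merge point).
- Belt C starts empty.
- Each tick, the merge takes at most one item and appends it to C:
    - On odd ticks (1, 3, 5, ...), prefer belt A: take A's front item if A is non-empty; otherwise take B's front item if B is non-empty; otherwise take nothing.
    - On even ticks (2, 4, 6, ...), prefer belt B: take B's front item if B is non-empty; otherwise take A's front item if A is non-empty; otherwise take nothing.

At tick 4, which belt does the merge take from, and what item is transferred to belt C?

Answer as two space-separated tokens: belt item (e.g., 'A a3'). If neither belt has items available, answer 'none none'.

Tick 1: prefer A, take gear from A; A=[reel,drum,jar,keg] B=[beam,axle,tube,fin,peg,iron] C=[gear]
Tick 2: prefer B, take beam from B; A=[reel,drum,jar,keg] B=[axle,tube,fin,peg,iron] C=[gear,beam]
Tick 3: prefer A, take reel from A; A=[drum,jar,keg] B=[axle,tube,fin,peg,iron] C=[gear,beam,reel]
Tick 4: prefer B, take axle from B; A=[drum,jar,keg] B=[tube,fin,peg,iron] C=[gear,beam,reel,axle]

Answer: B axle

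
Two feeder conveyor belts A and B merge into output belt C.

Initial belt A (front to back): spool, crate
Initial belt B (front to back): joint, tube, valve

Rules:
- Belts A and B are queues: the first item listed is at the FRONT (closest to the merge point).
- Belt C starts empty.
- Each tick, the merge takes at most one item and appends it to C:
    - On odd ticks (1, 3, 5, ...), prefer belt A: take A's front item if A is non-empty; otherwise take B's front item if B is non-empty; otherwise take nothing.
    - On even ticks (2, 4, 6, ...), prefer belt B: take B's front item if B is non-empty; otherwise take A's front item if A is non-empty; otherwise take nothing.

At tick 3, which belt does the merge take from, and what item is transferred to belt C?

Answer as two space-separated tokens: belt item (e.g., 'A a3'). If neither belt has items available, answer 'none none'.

Tick 1: prefer A, take spool from A; A=[crate] B=[joint,tube,valve] C=[spool]
Tick 2: prefer B, take joint from B; A=[crate] B=[tube,valve] C=[spool,joint]
Tick 3: prefer A, take crate from A; A=[-] B=[tube,valve] C=[spool,joint,crate]

Answer: A crate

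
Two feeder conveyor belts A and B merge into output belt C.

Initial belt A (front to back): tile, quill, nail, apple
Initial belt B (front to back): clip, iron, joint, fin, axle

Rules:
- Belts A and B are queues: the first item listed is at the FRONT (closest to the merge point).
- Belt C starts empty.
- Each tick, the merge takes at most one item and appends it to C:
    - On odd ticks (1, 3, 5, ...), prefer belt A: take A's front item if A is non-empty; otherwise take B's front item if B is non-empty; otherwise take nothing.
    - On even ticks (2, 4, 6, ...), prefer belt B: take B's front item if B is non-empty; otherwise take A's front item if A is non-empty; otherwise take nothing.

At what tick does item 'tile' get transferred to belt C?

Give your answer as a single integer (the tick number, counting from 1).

Answer: 1

Derivation:
Tick 1: prefer A, take tile from A; A=[quill,nail,apple] B=[clip,iron,joint,fin,axle] C=[tile]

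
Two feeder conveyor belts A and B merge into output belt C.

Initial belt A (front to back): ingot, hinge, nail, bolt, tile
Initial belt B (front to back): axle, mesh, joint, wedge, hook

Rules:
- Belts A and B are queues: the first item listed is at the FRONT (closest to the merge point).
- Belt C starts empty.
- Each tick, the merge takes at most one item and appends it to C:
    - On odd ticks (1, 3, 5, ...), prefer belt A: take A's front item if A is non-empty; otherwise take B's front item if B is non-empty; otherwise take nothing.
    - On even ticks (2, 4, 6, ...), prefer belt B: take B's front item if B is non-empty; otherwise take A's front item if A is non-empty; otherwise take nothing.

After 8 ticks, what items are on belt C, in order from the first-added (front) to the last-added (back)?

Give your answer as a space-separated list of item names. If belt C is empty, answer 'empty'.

Answer: ingot axle hinge mesh nail joint bolt wedge

Derivation:
Tick 1: prefer A, take ingot from A; A=[hinge,nail,bolt,tile] B=[axle,mesh,joint,wedge,hook] C=[ingot]
Tick 2: prefer B, take axle from B; A=[hinge,nail,bolt,tile] B=[mesh,joint,wedge,hook] C=[ingot,axle]
Tick 3: prefer A, take hinge from A; A=[nail,bolt,tile] B=[mesh,joint,wedge,hook] C=[ingot,axle,hinge]
Tick 4: prefer B, take mesh from B; A=[nail,bolt,tile] B=[joint,wedge,hook] C=[ingot,axle,hinge,mesh]
Tick 5: prefer A, take nail from A; A=[bolt,tile] B=[joint,wedge,hook] C=[ingot,axle,hinge,mesh,nail]
Tick 6: prefer B, take joint from B; A=[bolt,tile] B=[wedge,hook] C=[ingot,axle,hinge,mesh,nail,joint]
Tick 7: prefer A, take bolt from A; A=[tile] B=[wedge,hook] C=[ingot,axle,hinge,mesh,nail,joint,bolt]
Tick 8: prefer B, take wedge from B; A=[tile] B=[hook] C=[ingot,axle,hinge,mesh,nail,joint,bolt,wedge]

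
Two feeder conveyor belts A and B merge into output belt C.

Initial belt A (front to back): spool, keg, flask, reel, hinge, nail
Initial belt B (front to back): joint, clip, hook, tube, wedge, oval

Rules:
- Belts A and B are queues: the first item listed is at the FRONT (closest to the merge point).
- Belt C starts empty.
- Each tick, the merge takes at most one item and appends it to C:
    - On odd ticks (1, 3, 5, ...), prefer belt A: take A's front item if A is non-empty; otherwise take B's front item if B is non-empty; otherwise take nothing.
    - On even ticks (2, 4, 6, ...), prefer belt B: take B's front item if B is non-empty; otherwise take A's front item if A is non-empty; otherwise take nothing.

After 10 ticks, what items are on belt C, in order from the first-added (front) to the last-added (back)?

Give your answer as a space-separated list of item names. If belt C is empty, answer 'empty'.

Tick 1: prefer A, take spool from A; A=[keg,flask,reel,hinge,nail] B=[joint,clip,hook,tube,wedge,oval] C=[spool]
Tick 2: prefer B, take joint from B; A=[keg,flask,reel,hinge,nail] B=[clip,hook,tube,wedge,oval] C=[spool,joint]
Tick 3: prefer A, take keg from A; A=[flask,reel,hinge,nail] B=[clip,hook,tube,wedge,oval] C=[spool,joint,keg]
Tick 4: prefer B, take clip from B; A=[flask,reel,hinge,nail] B=[hook,tube,wedge,oval] C=[spool,joint,keg,clip]
Tick 5: prefer A, take flask from A; A=[reel,hinge,nail] B=[hook,tube,wedge,oval] C=[spool,joint,keg,clip,flask]
Tick 6: prefer B, take hook from B; A=[reel,hinge,nail] B=[tube,wedge,oval] C=[spool,joint,keg,clip,flask,hook]
Tick 7: prefer A, take reel from A; A=[hinge,nail] B=[tube,wedge,oval] C=[spool,joint,keg,clip,flask,hook,reel]
Tick 8: prefer B, take tube from B; A=[hinge,nail] B=[wedge,oval] C=[spool,joint,keg,clip,flask,hook,reel,tube]
Tick 9: prefer A, take hinge from A; A=[nail] B=[wedge,oval] C=[spool,joint,keg,clip,flask,hook,reel,tube,hinge]
Tick 10: prefer B, take wedge from B; A=[nail] B=[oval] C=[spool,joint,keg,clip,flask,hook,reel,tube,hinge,wedge]

Answer: spool joint keg clip flask hook reel tube hinge wedge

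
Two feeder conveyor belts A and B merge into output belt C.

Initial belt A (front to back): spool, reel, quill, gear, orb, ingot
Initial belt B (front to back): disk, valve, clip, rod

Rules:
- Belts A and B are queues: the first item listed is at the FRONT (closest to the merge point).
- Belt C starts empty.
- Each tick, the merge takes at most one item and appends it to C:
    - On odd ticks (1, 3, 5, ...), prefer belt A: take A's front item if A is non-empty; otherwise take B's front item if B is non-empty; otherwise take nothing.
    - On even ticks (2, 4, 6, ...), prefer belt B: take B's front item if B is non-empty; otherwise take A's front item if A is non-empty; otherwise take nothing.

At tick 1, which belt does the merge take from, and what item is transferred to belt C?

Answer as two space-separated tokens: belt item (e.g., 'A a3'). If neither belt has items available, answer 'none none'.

Tick 1: prefer A, take spool from A; A=[reel,quill,gear,orb,ingot] B=[disk,valve,clip,rod] C=[spool]

Answer: A spool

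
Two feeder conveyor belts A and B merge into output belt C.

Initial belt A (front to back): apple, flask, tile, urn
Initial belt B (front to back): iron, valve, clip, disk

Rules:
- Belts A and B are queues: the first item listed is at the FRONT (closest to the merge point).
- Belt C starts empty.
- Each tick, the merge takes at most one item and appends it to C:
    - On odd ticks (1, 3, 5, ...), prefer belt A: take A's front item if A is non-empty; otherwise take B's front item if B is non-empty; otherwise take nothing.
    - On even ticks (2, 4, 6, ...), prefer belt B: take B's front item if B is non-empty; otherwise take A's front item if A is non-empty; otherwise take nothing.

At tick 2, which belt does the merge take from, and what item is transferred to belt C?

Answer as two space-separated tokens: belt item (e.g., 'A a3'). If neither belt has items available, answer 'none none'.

Answer: B iron

Derivation:
Tick 1: prefer A, take apple from A; A=[flask,tile,urn] B=[iron,valve,clip,disk] C=[apple]
Tick 2: prefer B, take iron from B; A=[flask,tile,urn] B=[valve,clip,disk] C=[apple,iron]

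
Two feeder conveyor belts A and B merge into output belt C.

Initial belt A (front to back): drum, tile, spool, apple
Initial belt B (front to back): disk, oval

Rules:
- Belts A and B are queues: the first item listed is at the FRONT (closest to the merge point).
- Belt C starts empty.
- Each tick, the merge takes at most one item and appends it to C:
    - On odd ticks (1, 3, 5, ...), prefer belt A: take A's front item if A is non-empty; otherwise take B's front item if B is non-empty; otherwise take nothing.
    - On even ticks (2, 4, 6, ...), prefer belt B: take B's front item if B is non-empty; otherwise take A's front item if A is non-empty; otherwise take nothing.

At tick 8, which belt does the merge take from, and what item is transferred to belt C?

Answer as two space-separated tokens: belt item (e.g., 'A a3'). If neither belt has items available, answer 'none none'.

Tick 1: prefer A, take drum from A; A=[tile,spool,apple] B=[disk,oval] C=[drum]
Tick 2: prefer B, take disk from B; A=[tile,spool,apple] B=[oval] C=[drum,disk]
Tick 3: prefer A, take tile from A; A=[spool,apple] B=[oval] C=[drum,disk,tile]
Tick 4: prefer B, take oval from B; A=[spool,apple] B=[-] C=[drum,disk,tile,oval]
Tick 5: prefer A, take spool from A; A=[apple] B=[-] C=[drum,disk,tile,oval,spool]
Tick 6: prefer B, take apple from A; A=[-] B=[-] C=[drum,disk,tile,oval,spool,apple]
Tick 7: prefer A, both empty, nothing taken; A=[-] B=[-] C=[drum,disk,tile,oval,spool,apple]
Tick 8: prefer B, both empty, nothing taken; A=[-] B=[-] C=[drum,disk,tile,oval,spool,apple]

Answer: none none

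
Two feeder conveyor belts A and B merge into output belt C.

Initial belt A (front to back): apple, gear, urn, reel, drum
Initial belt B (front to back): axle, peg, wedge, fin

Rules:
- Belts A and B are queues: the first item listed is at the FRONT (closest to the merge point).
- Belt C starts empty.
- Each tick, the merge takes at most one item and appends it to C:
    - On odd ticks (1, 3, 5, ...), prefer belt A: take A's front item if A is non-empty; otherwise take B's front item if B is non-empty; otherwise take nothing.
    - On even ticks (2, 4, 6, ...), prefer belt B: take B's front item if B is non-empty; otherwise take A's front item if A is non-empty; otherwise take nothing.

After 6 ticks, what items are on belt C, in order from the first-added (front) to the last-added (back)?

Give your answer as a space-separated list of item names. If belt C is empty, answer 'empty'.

Tick 1: prefer A, take apple from A; A=[gear,urn,reel,drum] B=[axle,peg,wedge,fin] C=[apple]
Tick 2: prefer B, take axle from B; A=[gear,urn,reel,drum] B=[peg,wedge,fin] C=[apple,axle]
Tick 3: prefer A, take gear from A; A=[urn,reel,drum] B=[peg,wedge,fin] C=[apple,axle,gear]
Tick 4: prefer B, take peg from B; A=[urn,reel,drum] B=[wedge,fin] C=[apple,axle,gear,peg]
Tick 5: prefer A, take urn from A; A=[reel,drum] B=[wedge,fin] C=[apple,axle,gear,peg,urn]
Tick 6: prefer B, take wedge from B; A=[reel,drum] B=[fin] C=[apple,axle,gear,peg,urn,wedge]

Answer: apple axle gear peg urn wedge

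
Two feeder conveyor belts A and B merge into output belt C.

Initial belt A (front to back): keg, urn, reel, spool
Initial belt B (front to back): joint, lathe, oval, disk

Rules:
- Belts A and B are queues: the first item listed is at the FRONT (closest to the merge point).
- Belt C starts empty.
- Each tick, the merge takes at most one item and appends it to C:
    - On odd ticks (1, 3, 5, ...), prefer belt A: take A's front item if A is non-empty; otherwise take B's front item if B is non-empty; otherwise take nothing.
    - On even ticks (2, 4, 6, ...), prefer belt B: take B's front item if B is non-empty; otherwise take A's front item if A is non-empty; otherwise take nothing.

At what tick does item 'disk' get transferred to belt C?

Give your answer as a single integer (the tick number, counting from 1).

Answer: 8

Derivation:
Tick 1: prefer A, take keg from A; A=[urn,reel,spool] B=[joint,lathe,oval,disk] C=[keg]
Tick 2: prefer B, take joint from B; A=[urn,reel,spool] B=[lathe,oval,disk] C=[keg,joint]
Tick 3: prefer A, take urn from A; A=[reel,spool] B=[lathe,oval,disk] C=[keg,joint,urn]
Tick 4: prefer B, take lathe from B; A=[reel,spool] B=[oval,disk] C=[keg,joint,urn,lathe]
Tick 5: prefer A, take reel from A; A=[spool] B=[oval,disk] C=[keg,joint,urn,lathe,reel]
Tick 6: prefer B, take oval from B; A=[spool] B=[disk] C=[keg,joint,urn,lathe,reel,oval]
Tick 7: prefer A, take spool from A; A=[-] B=[disk] C=[keg,joint,urn,lathe,reel,oval,spool]
Tick 8: prefer B, take disk from B; A=[-] B=[-] C=[keg,joint,urn,lathe,reel,oval,spool,disk]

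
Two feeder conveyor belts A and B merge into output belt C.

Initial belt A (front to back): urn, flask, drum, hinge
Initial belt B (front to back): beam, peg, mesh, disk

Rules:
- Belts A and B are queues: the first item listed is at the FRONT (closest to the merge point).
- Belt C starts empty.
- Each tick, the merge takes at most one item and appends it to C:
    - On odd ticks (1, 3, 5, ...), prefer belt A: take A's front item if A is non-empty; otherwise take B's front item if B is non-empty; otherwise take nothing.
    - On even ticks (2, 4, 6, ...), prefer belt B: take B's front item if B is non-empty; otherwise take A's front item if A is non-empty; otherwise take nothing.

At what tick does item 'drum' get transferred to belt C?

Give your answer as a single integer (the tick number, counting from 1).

Tick 1: prefer A, take urn from A; A=[flask,drum,hinge] B=[beam,peg,mesh,disk] C=[urn]
Tick 2: prefer B, take beam from B; A=[flask,drum,hinge] B=[peg,mesh,disk] C=[urn,beam]
Tick 3: prefer A, take flask from A; A=[drum,hinge] B=[peg,mesh,disk] C=[urn,beam,flask]
Tick 4: prefer B, take peg from B; A=[drum,hinge] B=[mesh,disk] C=[urn,beam,flask,peg]
Tick 5: prefer A, take drum from A; A=[hinge] B=[mesh,disk] C=[urn,beam,flask,peg,drum]

Answer: 5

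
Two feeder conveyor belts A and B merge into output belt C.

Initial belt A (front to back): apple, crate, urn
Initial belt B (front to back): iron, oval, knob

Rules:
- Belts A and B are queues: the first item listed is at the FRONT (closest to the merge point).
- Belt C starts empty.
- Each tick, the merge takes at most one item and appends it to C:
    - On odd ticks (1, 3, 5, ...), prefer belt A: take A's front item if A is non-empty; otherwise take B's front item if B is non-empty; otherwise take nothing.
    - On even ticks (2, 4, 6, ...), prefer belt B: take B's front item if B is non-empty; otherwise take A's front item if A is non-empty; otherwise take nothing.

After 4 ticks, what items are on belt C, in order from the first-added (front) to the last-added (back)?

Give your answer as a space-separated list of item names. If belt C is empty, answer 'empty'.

Answer: apple iron crate oval

Derivation:
Tick 1: prefer A, take apple from A; A=[crate,urn] B=[iron,oval,knob] C=[apple]
Tick 2: prefer B, take iron from B; A=[crate,urn] B=[oval,knob] C=[apple,iron]
Tick 3: prefer A, take crate from A; A=[urn] B=[oval,knob] C=[apple,iron,crate]
Tick 4: prefer B, take oval from B; A=[urn] B=[knob] C=[apple,iron,crate,oval]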